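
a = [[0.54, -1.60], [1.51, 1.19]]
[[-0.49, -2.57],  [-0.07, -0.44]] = a @ [[-0.23, -1.23], [0.23, 1.19]]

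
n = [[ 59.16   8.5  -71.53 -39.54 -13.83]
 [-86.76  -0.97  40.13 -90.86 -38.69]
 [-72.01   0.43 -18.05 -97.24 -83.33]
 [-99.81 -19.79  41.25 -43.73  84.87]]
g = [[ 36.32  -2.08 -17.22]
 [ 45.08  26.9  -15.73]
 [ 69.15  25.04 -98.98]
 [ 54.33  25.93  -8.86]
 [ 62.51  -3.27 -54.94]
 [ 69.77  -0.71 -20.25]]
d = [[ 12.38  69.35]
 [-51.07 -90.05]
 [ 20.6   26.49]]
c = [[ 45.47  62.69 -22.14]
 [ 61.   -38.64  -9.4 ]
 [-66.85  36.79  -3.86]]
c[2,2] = -3.86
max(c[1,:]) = 61.0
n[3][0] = -99.81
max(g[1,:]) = 45.08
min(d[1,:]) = -90.05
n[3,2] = 41.25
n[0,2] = -71.53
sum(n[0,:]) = -57.24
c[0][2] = -22.14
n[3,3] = -43.73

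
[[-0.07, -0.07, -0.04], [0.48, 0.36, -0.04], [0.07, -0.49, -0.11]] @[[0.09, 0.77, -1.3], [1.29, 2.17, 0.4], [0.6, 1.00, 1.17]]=[[-0.12, -0.25, 0.02], [0.48, 1.11, -0.53], [-0.69, -1.12, -0.42]]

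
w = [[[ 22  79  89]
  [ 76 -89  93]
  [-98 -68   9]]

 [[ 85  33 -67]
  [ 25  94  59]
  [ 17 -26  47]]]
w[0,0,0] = 22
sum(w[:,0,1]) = 112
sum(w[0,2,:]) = -157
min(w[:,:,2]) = -67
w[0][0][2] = 89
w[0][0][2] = 89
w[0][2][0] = -98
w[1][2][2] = 47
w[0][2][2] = 9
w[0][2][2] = 9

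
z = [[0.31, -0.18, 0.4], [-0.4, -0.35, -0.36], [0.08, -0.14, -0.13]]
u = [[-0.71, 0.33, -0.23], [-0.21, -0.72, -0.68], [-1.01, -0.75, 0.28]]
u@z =[[-0.37,  0.04,  -0.37], [0.17,  0.38,  0.26], [0.01,  0.41,  -0.17]]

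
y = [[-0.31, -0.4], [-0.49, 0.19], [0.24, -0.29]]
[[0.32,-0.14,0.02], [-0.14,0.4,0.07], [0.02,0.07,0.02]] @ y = [[-0.03, -0.16], [-0.14, 0.11], [-0.04, -0.0]]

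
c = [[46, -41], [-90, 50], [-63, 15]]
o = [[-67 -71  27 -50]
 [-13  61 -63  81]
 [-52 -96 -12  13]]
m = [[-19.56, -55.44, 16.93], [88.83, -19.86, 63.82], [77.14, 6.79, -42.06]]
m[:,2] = [16.93, 63.82, -42.06]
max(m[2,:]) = 77.14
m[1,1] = -19.86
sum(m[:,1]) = -68.50999999999999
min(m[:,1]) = -55.44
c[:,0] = [46, -90, -63]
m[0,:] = [-19.56, -55.44, 16.93]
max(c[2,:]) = 15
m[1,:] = [88.83, -19.86, 63.82]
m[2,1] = 6.79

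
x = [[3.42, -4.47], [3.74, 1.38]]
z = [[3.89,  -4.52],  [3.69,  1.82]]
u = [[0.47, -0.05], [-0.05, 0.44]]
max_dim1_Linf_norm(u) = 0.47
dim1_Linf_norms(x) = [4.47, 3.74]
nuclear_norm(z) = 10.00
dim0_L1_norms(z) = [7.58, 6.34]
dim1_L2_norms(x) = [5.63, 3.99]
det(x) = 21.44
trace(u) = 0.91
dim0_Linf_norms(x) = [3.74, 4.47]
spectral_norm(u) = 0.51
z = x + u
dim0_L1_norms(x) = [7.16, 5.85]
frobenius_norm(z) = 7.25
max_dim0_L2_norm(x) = 5.07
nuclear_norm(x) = 9.51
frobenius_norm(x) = 6.90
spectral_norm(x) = 5.84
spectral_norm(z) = 6.12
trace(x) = 4.80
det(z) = 23.76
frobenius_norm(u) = 0.65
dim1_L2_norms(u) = [0.47, 0.44]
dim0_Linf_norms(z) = [3.89, 4.52]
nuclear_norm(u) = 0.91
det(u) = 0.20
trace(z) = 5.71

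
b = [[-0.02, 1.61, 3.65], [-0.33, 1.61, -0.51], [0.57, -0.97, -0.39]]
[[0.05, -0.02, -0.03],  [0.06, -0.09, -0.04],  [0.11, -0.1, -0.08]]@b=[[-0.01, 0.08, 0.20], [0.01, -0.01, 0.28], [-0.01, 0.09, 0.48]]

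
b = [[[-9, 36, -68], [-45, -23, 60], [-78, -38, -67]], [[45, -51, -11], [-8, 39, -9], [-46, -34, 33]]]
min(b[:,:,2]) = -68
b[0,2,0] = -78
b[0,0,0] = -9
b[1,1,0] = -8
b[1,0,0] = 45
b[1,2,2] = 33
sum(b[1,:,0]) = -9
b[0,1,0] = -45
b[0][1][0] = -45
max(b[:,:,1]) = 39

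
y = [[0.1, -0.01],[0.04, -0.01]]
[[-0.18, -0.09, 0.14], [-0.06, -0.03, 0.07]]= y@[[-2.00,-0.95,1.16], [-1.78,-0.67,-2.22]]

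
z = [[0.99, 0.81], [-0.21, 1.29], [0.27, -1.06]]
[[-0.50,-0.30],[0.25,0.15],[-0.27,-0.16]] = z @ [[-0.59, -0.35], [0.10, 0.06]]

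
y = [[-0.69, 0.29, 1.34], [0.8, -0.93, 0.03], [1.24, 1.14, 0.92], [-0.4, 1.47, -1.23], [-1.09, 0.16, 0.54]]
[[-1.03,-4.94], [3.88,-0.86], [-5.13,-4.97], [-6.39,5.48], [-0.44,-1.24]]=y@[[-0.2, -0.92], [-4.34, -0.00], [0.07, -4.16]]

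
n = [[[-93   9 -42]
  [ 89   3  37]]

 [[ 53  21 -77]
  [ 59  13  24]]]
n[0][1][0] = 89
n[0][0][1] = 9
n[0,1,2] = 37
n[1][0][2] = -77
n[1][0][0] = 53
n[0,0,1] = 9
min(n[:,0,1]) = 9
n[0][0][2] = -42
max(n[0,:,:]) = 89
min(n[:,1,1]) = 3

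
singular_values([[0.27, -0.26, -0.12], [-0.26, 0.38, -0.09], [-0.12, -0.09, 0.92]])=[0.95, 0.59, 0.03]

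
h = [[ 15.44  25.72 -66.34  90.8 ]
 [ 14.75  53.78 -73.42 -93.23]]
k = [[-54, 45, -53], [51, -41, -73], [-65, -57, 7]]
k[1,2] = -73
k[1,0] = 51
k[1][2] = -73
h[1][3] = -93.23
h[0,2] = -66.34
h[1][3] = -93.23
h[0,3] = 90.8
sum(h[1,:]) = -98.12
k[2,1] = -57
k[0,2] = -53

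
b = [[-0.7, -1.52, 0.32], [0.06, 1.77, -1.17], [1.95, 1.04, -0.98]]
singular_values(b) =[3.3, 1.43, 0.56]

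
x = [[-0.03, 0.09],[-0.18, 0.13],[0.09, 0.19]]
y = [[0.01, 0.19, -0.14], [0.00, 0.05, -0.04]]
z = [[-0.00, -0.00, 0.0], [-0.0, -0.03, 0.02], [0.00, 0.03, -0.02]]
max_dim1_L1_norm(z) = 0.05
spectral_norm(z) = 0.05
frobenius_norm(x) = 0.32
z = x @ y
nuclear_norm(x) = 0.45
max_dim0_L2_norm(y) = 0.2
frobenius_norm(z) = 0.05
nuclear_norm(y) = 0.25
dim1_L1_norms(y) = [0.34, 0.09]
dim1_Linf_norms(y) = [0.19, 0.05]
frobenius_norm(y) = 0.24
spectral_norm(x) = 0.25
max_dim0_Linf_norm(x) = 0.19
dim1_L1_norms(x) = [0.12, 0.31, 0.28]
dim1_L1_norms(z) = [0.0, 0.05, 0.05]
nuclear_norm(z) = 0.05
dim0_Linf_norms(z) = [0.0, 0.03, 0.02]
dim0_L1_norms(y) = [0.01, 0.24, 0.18]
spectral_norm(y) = 0.24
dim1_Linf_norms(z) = [0.0, 0.03, 0.03]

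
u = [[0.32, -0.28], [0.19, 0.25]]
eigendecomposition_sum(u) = [[0.16+0.09j, (-0.14+0.18j)], [(0.09-0.12j), 0.12+0.14j]] + [[(0.16-0.09j), (-0.14-0.18j)], [0.09+0.12j, (0.12-0.14j)]]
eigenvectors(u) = [[(0.77+0j), 0.77-0.00j], [0.10-0.63j, 0.10+0.63j]]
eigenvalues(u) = [(0.29+0.23j), (0.29-0.23j)]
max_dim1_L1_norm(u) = 0.6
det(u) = 0.13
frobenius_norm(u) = 0.53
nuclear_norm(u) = 0.74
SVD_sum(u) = [[0.3, -0.3],  [-0.03, 0.03]] + [[0.02, 0.02], [0.22, 0.22]]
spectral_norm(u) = 0.43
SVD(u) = [[-0.99, 0.11], [0.11, 0.99]] @ diag([0.4264001626002345, 0.31238262009032064]) @ [[-0.7, 0.72], [0.72, 0.7]]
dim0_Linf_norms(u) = [0.32, 0.28]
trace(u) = 0.57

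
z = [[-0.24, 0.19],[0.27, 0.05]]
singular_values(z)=[0.37, 0.17]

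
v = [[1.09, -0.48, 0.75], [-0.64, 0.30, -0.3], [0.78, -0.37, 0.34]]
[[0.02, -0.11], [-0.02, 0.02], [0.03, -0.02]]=v @ [[0.01,  0.21], [-0.12,  0.23], [-0.07,  -0.3]]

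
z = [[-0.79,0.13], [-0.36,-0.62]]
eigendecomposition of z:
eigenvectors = [[-0.20+0.47j, -0.20-0.47j], [(-0.86+0j), -0.86-0.00j]]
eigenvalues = [(-0.7+0.2j), (-0.7-0.2j)]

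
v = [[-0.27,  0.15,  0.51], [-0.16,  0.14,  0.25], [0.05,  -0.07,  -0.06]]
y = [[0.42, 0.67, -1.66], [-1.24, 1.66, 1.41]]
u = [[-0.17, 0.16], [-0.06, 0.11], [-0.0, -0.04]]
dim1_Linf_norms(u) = [0.17, 0.11, 0.04]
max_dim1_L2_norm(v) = 0.6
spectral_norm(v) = 0.68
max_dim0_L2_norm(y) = 2.18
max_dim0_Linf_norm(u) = 0.17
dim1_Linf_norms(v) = [0.51, 0.25, 0.07]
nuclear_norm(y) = 4.26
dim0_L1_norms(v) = [0.48, 0.36, 0.82]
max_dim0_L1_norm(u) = 0.31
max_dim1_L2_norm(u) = 0.23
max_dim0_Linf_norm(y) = 1.66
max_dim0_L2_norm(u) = 0.2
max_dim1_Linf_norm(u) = 0.17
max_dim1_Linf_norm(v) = 0.51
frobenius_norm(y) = 3.11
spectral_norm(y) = 2.67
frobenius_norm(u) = 0.27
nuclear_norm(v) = 0.76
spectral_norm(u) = 0.26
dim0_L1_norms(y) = [1.66, 2.33, 3.07]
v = u @ y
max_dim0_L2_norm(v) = 0.57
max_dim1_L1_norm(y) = 4.31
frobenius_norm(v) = 0.69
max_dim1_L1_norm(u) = 0.33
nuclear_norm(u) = 0.31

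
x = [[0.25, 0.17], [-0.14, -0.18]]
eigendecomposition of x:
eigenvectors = [[0.93,-0.42], [-0.36,0.91]]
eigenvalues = [0.18, -0.11]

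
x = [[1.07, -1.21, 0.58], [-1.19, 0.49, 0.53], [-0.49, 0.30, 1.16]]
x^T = [[1.07,-1.19,-0.49], [-1.21,0.49,0.30], [0.58,0.53,1.16]]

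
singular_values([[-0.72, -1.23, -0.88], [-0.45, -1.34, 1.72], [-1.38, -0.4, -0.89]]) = [2.27, 2.24, 0.7]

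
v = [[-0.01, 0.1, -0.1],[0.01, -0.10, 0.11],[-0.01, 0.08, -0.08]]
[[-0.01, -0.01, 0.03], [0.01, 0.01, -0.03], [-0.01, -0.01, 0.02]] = v @ [[-0.02, 0.03, -0.11], [-0.1, -0.07, 0.10], [0.03, 0.05, -0.14]]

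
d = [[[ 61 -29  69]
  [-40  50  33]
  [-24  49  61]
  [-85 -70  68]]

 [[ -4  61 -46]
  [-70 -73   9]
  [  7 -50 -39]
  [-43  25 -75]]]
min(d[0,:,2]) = 33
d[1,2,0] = 7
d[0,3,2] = 68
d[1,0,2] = -46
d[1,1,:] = [-70, -73, 9]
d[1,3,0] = -43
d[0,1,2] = 33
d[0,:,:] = [[61, -29, 69], [-40, 50, 33], [-24, 49, 61], [-85, -70, 68]]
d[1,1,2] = 9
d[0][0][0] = 61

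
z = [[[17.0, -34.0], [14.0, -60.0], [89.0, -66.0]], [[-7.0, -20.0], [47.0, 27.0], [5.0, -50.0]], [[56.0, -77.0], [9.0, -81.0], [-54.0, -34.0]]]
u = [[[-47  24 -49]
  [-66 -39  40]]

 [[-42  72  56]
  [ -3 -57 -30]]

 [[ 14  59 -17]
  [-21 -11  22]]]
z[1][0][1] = -20.0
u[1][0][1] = 72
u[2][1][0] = -21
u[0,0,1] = 24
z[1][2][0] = 5.0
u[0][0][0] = -47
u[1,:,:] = [[-42, 72, 56], [-3, -57, -30]]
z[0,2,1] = -66.0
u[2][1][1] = -11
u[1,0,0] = -42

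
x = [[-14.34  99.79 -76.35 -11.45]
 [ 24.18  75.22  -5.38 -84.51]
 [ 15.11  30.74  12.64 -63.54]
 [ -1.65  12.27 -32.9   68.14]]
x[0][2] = -76.35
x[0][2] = -76.35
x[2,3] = -63.54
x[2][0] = 15.11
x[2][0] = 15.11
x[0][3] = -11.45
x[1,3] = -84.51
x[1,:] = [24.18, 75.22, -5.38, -84.51]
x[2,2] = 12.64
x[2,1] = 30.74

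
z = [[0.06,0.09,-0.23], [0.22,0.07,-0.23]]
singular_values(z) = [0.4, 0.1]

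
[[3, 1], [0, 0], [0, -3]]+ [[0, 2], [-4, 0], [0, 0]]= [[3, 3], [-4, 0], [0, -3]]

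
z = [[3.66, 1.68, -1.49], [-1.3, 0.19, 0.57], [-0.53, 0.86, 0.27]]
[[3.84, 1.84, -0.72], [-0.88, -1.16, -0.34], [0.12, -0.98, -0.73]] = z@[[0.54, 0.89, -0.18], [0.64, -0.66, -0.72], [-0.53, 0.21, -0.77]]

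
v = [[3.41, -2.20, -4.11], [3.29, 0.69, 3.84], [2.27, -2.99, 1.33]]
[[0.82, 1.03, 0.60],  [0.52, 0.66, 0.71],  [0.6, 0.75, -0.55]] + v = [[4.23, -1.17, -3.51], [3.81, 1.35, 4.55], [2.87, -2.24, 0.78]]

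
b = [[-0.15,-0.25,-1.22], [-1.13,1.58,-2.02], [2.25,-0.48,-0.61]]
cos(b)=[[2.33, -0.17, -0.97], [2.84, -0.40, -0.13], [1.05, 0.41, 1.72]]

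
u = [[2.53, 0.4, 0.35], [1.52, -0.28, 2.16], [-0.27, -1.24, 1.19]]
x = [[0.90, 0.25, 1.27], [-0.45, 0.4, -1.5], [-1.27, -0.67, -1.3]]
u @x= [[1.65, 0.56, 2.16], [-1.25, -1.18, -0.46], [-1.2, -1.36, -0.03]]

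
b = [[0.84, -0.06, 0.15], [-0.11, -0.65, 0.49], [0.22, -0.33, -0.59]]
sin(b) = [[0.74, -0.06, 0.14], [-0.09, -0.65, 0.41], [0.21, -0.27, -0.6]]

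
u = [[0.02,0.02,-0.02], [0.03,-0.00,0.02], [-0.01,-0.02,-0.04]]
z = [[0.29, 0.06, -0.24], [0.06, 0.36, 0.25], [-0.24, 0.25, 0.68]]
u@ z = [[0.01, 0.00, -0.01], [0.00, 0.01, 0.01], [0.01, -0.02, -0.03]]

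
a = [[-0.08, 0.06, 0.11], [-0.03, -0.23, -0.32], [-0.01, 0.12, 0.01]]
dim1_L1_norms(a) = [0.25, 0.58, 0.14]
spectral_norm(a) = 0.42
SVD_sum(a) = [[0.00, 0.08, 0.1], [-0.0, -0.24, -0.31], [0.0, 0.05, 0.06]] + [[-0.01,  -0.03,  0.02], [0.00,  0.0,  -0.0], [0.02,  0.06,  -0.05]] + [[-0.07, 0.01, -0.01],[-0.03, 0.01, -0.00],[-0.03, 0.01, -0.00]]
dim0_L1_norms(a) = [0.12, 0.41, 0.44]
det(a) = -0.00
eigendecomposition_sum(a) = [[-0.08+0.00j, -0.02-0.00j, (0.01+0j)], [(-0.02+0j), (-0.01-0j), 0.00+0.00j], [(0.02-0j), 0j, (-0-0j)]] + [[-0.00+0.01j, (0.04-0j), (0.05+0.05j)], [(-0.01-0.03j), -0.11+0.04j, -0.16-0.10j], [(-0.01+0.01j), (0.06+0.04j), (0.01+0.12j)]] + [[-0.00-0.01j, (0.04+0j), 0.05-0.05j], [-0.01+0.03j, -0.11-0.04j, (-0.16+0.1j)], [-0.01-0.01j, 0.06-0.04j, 0.01-0.12j]]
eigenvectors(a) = [[(-0.95+0j), -0.29-0.06j, (-0.29+0.06j)],[(-0.24+0j), 0.81+0.00j, (0.81-0j)],[(0.2+0j), -0.29-0.41j, (-0.29+0.41j)]]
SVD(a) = [[-0.29, 0.42, -0.86],  [0.94, -0.06, -0.35],  [-0.19, -0.91, -0.37]] @ diag([0.4207597185579047, 0.09241618644736593, 0.08555996564748326]) @ [[-0.01, -0.61, -0.79], [-0.24, -0.77, 0.59], [0.97, -0.2, 0.14]]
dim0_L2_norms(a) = [0.09, 0.27, 0.34]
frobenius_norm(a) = 0.44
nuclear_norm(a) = 0.60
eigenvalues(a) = [(-0.09+0j), (-0.11+0.16j), (-0.11-0.16j)]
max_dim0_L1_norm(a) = 0.44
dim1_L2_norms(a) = [0.15, 0.4, 0.12]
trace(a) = -0.30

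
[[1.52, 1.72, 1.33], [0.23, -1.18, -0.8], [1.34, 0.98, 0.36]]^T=[[1.52, 0.23, 1.34], [1.72, -1.18, 0.98], [1.33, -0.8, 0.36]]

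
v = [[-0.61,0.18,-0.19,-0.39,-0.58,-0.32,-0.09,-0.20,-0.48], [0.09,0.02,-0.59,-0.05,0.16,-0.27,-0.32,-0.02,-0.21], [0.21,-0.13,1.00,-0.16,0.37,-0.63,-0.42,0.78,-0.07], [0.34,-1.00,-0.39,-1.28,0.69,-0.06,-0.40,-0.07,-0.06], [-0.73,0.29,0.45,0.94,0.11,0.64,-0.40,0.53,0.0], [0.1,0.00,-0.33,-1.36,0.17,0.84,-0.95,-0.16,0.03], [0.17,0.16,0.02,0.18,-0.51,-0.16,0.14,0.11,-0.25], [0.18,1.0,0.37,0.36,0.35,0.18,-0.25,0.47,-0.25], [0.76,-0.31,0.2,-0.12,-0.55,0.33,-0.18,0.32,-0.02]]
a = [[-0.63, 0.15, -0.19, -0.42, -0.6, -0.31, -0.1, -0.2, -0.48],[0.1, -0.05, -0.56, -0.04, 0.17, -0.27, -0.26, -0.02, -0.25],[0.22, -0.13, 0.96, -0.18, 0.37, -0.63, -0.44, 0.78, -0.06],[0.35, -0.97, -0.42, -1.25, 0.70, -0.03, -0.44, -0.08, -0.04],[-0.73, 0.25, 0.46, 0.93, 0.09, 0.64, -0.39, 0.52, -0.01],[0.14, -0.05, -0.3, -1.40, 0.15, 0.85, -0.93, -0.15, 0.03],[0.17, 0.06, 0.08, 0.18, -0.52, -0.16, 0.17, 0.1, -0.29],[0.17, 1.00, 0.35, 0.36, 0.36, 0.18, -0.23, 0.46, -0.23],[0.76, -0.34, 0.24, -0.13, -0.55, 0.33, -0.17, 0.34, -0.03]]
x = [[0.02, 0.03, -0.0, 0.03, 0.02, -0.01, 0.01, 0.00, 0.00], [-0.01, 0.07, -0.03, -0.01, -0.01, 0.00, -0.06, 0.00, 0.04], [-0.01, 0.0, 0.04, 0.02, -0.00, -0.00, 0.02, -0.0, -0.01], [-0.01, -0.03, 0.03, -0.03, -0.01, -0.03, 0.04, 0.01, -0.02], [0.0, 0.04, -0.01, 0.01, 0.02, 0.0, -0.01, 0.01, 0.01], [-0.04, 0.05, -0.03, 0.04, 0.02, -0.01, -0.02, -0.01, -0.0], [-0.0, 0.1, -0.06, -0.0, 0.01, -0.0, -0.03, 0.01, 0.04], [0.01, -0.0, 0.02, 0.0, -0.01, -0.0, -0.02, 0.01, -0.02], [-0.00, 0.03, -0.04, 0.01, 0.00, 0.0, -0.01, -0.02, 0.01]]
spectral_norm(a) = 2.72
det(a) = -0.04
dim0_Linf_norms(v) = [0.76, 1.0, 1.0, 1.36, 0.69, 0.84, 0.95, 0.78, 0.48]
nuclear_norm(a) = 10.46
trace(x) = 0.10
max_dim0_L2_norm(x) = 0.15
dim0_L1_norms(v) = [3.19, 3.09, 3.54, 4.84, 3.49, 3.43, 3.15, 2.66, 1.37]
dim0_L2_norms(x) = [0.05, 0.15, 0.1, 0.06, 0.04, 0.03, 0.09, 0.03, 0.07]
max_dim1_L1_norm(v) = 4.29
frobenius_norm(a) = 4.19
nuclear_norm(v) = 10.49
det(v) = 0.04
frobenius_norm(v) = 4.20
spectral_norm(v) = 2.71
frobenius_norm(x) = 0.23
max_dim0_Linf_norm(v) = 1.36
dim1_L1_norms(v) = [3.04, 1.73, 3.77, 4.29, 4.09, 3.94, 1.7, 3.41, 2.79]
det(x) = -0.00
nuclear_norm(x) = 0.49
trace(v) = 0.67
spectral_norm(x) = 0.20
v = x + a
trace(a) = 0.57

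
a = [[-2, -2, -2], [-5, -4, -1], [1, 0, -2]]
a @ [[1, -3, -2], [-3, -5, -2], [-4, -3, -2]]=[[12, 22, 12], [11, 38, 20], [9, 3, 2]]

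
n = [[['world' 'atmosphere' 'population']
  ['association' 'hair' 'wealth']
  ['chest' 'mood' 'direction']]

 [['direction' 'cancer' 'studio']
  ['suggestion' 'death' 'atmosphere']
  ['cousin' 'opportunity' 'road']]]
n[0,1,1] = 'hair'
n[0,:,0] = ['world', 'association', 'chest']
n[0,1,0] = 'association'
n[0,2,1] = 'mood'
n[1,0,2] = 'studio'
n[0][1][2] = 'wealth'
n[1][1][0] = 'suggestion'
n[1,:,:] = [['direction', 'cancer', 'studio'], ['suggestion', 'death', 'atmosphere'], ['cousin', 'opportunity', 'road']]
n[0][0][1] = 'atmosphere'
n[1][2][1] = 'opportunity'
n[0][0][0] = 'world'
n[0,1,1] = 'hair'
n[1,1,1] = 'death'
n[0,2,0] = 'chest'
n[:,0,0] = ['world', 'direction']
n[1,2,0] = 'cousin'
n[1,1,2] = 'atmosphere'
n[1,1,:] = ['suggestion', 'death', 'atmosphere']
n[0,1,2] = 'wealth'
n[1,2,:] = ['cousin', 'opportunity', 'road']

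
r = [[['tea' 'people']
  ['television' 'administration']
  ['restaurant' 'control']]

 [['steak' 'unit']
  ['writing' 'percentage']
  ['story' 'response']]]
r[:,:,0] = [['tea', 'television', 'restaurant'], ['steak', 'writing', 'story']]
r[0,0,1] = 'people'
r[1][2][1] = 'response'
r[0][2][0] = 'restaurant'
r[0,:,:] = [['tea', 'people'], ['television', 'administration'], ['restaurant', 'control']]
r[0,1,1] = 'administration'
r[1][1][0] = 'writing'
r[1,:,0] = ['steak', 'writing', 'story']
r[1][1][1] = 'percentage'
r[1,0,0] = 'steak'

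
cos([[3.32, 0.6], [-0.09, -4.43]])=[[-0.99,  -0.05], [0.01,  -0.28]]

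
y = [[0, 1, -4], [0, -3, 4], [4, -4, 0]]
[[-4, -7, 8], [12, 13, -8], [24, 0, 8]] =y @ [[2, -3, 2], [-4, -3, 0], [0, 1, -2]]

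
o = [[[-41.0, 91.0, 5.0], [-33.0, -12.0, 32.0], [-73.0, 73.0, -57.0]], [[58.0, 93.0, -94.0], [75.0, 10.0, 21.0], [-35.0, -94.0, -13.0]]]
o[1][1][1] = 10.0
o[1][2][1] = -94.0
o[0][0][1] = 91.0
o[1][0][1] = 93.0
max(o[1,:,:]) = 93.0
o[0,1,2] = 32.0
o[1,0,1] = 93.0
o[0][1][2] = 32.0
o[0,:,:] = [[-41.0, 91.0, 5.0], [-33.0, -12.0, 32.0], [-73.0, 73.0, -57.0]]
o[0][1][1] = -12.0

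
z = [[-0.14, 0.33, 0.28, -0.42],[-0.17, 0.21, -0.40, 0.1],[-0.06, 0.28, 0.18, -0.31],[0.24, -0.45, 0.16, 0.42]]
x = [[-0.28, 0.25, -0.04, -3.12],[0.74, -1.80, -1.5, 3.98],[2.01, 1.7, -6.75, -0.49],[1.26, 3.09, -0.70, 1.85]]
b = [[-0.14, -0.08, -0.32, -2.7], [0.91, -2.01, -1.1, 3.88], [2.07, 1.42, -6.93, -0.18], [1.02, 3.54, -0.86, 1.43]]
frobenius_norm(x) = 9.98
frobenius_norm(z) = 1.14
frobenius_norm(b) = 9.96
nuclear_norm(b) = 16.83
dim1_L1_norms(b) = [3.24, 7.9, 10.6, 6.85]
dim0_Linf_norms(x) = [2.01, 3.09, 6.75, 3.98]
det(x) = 28.47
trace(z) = 0.67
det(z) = -0.00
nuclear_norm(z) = 1.70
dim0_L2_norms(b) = [2.48, 4.31, 7.08, 4.94]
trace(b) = -7.65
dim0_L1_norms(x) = [4.29, 6.84, 8.99, 9.44]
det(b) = 43.69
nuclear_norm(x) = 16.71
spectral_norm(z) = 0.97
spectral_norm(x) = 7.60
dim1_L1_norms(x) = [3.69, 8.02, 10.95, 6.9]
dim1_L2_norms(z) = [0.62, 0.49, 0.46, 0.68]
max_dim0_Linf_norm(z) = 0.45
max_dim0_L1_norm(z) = 1.27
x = b + z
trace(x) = -6.98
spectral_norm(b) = 7.69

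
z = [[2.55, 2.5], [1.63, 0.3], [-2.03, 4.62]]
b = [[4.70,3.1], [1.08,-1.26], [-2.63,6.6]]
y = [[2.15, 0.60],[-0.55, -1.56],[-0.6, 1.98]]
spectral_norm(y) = 2.68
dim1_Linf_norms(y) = [2.15, 1.56, 1.98]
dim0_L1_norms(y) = [3.3, 4.14]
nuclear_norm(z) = 8.89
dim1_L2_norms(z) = [3.57, 1.66, 5.05]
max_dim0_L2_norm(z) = 5.26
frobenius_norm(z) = 6.40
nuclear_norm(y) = 4.87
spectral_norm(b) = 7.45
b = z + y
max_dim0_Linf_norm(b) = 6.6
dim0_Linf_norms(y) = [2.15, 1.98]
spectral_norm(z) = 5.30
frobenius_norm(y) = 3.46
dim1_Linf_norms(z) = [2.55, 1.63, 4.62]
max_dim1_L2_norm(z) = 5.05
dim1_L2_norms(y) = [2.23, 1.65, 2.07]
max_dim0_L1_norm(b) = 10.96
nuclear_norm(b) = 12.88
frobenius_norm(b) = 9.22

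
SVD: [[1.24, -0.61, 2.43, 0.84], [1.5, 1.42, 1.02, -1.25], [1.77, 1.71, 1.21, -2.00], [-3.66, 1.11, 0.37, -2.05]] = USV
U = [[-0.44, 0.0, -0.90, -0.04], [-0.30, -0.51, 0.11, 0.80], [-0.33, -0.7, 0.18, -0.60], [0.78, -0.49, -0.38, 0.03]]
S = [4.77, 4.24, 2.27, 0.2]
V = [[-0.93,0.03,-0.31,-0.2], [-0.05,-0.59,-0.37,0.72], [0.35,0.26,-0.88,-0.21], [-0.12,0.77,0.03,0.63]]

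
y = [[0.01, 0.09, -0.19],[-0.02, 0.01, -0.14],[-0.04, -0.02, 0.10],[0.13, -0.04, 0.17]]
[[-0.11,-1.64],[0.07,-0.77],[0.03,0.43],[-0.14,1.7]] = y @ [[-1.09,4.56], [-2.19,-9.94], [-0.53,4.16]]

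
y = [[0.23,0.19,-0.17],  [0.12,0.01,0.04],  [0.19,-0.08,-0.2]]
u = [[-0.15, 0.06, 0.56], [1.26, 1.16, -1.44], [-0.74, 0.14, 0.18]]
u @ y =[[0.08, -0.07, -0.08], [0.16, 0.37, 0.12], [-0.12, -0.15, 0.10]]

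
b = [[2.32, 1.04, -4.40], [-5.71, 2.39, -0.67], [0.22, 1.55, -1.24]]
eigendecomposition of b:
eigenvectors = [[0.23+0.00j,  -0.32+0.34j,  (-0.32-0.34j)], [(-0.93+0j),  (-0.78+0j),  -0.78-0.00j], [-0.29+0.00j,  (-0.14+0.39j),  (-0.14-0.39j)]]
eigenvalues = [(3.6+0j), (-0.07+2.85j), (-0.07-2.85j)]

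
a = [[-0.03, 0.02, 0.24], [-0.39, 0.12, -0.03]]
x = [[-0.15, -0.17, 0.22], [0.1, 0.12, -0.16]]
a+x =[[-0.18, -0.15, 0.46], [-0.29, 0.24, -0.19]]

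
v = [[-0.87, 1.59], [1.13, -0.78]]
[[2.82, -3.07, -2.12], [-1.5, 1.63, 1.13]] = v @ [[-0.17,0.18,0.13],[1.68,-1.83,-1.26]]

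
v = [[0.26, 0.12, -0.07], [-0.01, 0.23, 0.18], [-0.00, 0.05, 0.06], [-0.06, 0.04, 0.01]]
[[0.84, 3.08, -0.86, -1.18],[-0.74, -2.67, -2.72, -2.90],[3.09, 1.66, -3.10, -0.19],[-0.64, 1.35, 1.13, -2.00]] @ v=[[0.26, 0.72, 0.43], [0.01, -0.95, -0.62], [0.80, 0.59, -0.11], [-0.06, 0.21, 0.34]]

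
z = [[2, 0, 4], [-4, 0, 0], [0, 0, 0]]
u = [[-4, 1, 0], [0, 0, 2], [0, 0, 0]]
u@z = [[-12, 0, -16], [0, 0, 0], [0, 0, 0]]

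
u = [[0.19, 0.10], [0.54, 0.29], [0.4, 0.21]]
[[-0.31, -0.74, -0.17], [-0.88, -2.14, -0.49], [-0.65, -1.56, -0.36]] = u @ [[-0.72,-1.74,-0.4], [-1.71,-4.13,-0.95]]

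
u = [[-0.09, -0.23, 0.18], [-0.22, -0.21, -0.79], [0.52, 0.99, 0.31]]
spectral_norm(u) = 1.30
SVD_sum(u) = [[-0.05, -0.09, -0.06], [-0.28, -0.48, -0.32], [0.49, 0.85, 0.55]] + [[-0.03,  -0.14,  0.24],[0.06,  0.27,  -0.47],[0.03,  0.14,  -0.24]] + [[-0.0, 0.0, 0.0], [-0.0, 0.0, 0.00], [-0.0, 0.0, 0.00]]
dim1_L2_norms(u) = [0.31, 0.85, 1.16]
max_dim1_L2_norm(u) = 1.16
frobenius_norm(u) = 1.47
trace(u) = 0.01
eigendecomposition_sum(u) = [[-0.01+0.00j, -0.00-0.00j, -0.00+0.00j], [(0.01-0j), 0j, -0j], [-0j, 0.00+0.00j, -0j]] + [[(-0.04-0.1j),(-0.11-0.17j),(0.09-0.15j)], [(-0.11+0.23j),-0.11+0.46j,(-0.4+0.07j)], [(0.26+0.07j),(0.49+0.02j),0.15+0.40j]] + [[(-0.04+0.1j), -0.11+0.17j, 0.09+0.15j], [-0.11-0.23j, -0.11-0.46j, (-0.4-0.07j)], [(0.26-0.07j), 0.49-0.02j, (0.15-0.4j)]]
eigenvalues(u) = [(-0.01+0j), (0.01+0.75j), (0.01-0.75j)]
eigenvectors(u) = [[-0.89+0.00j, (-0.17-0.23j), -0.17+0.23j], [0.42+0.00j, (-0.12+0.65j), -0.12-0.65j], [(0.14+0j), 0.70+0.00j, (0.7-0j)]]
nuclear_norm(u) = 1.99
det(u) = -0.01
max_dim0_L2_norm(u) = 1.04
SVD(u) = [[-0.10,0.41,0.91], [-0.49,-0.81,0.32], [0.86,-0.42,0.28]] @ diag([1.3018557433741647, 0.6795115885517186, 0.005968623595218412]) @ [[0.44,0.75,0.49], [-0.11,-0.5,0.86], [-0.89,0.43,0.13]]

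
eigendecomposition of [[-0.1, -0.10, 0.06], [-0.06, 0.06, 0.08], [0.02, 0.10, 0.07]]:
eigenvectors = [[-0.91, -0.64, -0.08], [-0.34, 0.41, 0.66], [0.24, -0.65, 0.74]]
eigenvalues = [-0.15, 0.03, 0.16]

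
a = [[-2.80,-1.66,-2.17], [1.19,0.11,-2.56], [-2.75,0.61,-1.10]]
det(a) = -20.125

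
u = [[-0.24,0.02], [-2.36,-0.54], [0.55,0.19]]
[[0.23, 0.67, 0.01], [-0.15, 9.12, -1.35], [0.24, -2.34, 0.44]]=u @ [[-0.68, -3.08, 0.12], [3.25, -3.42, 1.97]]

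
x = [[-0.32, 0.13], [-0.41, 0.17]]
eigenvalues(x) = [-0.16, 0.01]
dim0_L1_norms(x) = [0.73, 0.3]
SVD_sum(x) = [[-0.32, 0.13], [-0.41, 0.17]] + [[-0.0, -0.00], [0.0, 0.0]]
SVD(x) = [[-0.61, -0.79], [-0.79, 0.61]] @ diag([0.5624021465744903, 0.001955895806408207]) @ [[0.92, -0.38], [0.38, 0.92]]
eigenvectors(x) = [[-0.62, -0.37], [-0.78, -0.93]]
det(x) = -0.00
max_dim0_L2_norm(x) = 0.52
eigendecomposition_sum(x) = [[-0.31, 0.12], [-0.39, 0.16]] + [[-0.01,0.01],[-0.02,0.01]]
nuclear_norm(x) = 0.56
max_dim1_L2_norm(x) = 0.44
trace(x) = -0.15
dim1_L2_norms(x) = [0.35, 0.44]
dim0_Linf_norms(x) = [0.41, 0.17]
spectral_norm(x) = 0.56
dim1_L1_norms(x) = [0.45, 0.58]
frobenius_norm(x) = 0.56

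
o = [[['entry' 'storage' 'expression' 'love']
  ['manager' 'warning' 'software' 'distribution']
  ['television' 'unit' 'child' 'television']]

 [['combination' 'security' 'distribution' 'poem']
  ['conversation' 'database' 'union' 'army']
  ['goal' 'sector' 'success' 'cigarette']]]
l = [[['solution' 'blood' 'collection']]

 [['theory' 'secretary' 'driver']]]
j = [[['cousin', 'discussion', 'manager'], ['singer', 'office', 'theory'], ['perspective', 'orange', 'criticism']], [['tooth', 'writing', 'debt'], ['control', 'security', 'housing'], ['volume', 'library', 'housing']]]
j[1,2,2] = 'housing'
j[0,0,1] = 'discussion'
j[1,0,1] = 'writing'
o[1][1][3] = 'army'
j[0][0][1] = 'discussion'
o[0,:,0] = ['entry', 'manager', 'television']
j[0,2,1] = 'orange'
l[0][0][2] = 'collection'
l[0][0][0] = 'solution'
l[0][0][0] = 'solution'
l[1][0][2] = 'driver'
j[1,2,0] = 'volume'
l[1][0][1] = 'secretary'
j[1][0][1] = 'writing'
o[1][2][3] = 'cigarette'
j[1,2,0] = 'volume'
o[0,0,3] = 'love'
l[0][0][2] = 'collection'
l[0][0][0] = 'solution'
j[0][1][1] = 'office'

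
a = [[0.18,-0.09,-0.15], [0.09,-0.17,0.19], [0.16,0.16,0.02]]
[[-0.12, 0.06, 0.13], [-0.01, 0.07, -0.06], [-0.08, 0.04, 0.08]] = a @ [[-0.51,0.35,0.41],[-0.02,-0.10,0.11],[0.18,0.10,-0.41]]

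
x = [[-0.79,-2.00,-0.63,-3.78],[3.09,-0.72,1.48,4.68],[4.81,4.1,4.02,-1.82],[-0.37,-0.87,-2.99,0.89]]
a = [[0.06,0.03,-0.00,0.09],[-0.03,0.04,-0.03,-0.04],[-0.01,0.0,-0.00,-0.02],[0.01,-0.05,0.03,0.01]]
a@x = [[0.01,-0.22,-0.26,-0.01], [0.02,-0.06,0.08,0.32], [0.02,0.04,0.07,0.02], [-0.02,0.13,0.01,-0.32]]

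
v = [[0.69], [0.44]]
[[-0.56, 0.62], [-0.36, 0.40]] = v @ [[-0.81, 0.90]]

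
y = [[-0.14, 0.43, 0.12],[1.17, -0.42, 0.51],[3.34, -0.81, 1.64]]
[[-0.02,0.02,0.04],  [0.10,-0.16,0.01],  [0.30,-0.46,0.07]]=y@[[0.02, -0.03, -0.02],[-0.06, 0.08, 0.05],[0.11, -0.18, 0.11]]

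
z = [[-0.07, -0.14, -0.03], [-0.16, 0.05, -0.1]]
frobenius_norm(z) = 0.25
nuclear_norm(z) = 0.35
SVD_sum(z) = [[-0.07, -0.00, -0.04], [-0.16, -0.01, -0.09]] + [[0.00, -0.14, 0.01], [-0.00, 0.06, -0.01]]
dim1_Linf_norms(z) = [0.14, 0.16]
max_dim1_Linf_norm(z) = 0.16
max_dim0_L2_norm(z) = 0.17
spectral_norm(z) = 0.20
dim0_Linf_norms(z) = [0.16, 0.14, 0.1]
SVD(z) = [[0.41,0.91],[0.91,-0.41]] @ diag([0.20334731423712069, 0.1488283232202449]) @ [[-0.86, -0.06, -0.51], [0.01, -1.0, 0.09]]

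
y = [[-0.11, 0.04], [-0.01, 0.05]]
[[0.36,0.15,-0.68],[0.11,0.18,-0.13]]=y @ [[-2.71, 0.00, 5.60], [1.64, 3.65, -1.5]]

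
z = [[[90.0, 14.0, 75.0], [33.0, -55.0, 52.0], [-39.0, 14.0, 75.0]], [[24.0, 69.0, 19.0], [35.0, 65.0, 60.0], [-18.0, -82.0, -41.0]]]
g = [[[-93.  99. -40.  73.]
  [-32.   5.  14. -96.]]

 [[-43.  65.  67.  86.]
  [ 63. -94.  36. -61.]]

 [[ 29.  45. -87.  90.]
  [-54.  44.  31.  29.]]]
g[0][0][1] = 99.0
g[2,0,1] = 45.0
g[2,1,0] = -54.0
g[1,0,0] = -43.0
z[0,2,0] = -39.0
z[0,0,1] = 14.0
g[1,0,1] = 65.0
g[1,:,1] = [65.0, -94.0]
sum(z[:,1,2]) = 112.0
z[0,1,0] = 33.0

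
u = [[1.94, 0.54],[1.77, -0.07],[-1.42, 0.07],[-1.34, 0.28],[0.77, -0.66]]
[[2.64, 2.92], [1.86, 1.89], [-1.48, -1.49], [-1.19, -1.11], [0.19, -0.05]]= u @ [[1.09, 1.12], [0.98, 1.39]]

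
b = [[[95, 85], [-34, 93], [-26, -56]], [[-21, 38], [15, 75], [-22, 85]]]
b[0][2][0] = -26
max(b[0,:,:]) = 95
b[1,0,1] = 38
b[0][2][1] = -56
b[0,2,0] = -26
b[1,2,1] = 85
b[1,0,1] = 38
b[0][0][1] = 85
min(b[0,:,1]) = -56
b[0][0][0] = 95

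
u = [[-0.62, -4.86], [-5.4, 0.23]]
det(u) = -26.387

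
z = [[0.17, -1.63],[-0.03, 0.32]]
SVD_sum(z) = [[0.17,-1.63], [-0.03,0.32]] + [[0.0, 0.00], [0.00, 0.00]]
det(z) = 0.01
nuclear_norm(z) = 1.67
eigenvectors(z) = [[-1.00, 0.98], [-0.10, -0.19]]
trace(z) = 0.49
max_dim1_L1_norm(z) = 1.8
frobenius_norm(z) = 1.67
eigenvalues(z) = [0.01, 0.48]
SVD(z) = [[-0.98,0.19], [0.19,0.98]] @ diag([1.6700566320233798, 0.003293301493217272]) @ [[-0.1, 0.99], [0.99, 0.10]]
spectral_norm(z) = 1.67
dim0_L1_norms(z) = [0.2, 1.95]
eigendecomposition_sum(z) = [[0.01, 0.04], [0.00, 0.0]] + [[0.16, -1.67], [-0.03, 0.32]]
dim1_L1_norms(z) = [1.8, 0.35]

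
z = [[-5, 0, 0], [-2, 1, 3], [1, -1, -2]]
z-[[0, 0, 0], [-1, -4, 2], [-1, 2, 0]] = [[-5, 0, 0], [-1, 5, 1], [2, -3, -2]]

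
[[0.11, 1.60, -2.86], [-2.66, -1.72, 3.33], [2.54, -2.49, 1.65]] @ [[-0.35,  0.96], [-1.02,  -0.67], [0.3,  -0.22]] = [[-2.53, -0.34], [3.68, -2.13], [2.15, 3.74]]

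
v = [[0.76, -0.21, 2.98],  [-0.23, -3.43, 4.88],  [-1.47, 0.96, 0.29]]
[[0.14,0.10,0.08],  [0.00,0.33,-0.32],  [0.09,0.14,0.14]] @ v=[[-0.03, -0.3, 0.93], [0.39, -1.44, 1.52], [-0.17, -0.36, 0.99]]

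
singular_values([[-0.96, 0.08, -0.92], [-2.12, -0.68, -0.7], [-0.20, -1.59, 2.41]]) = [3.05, 2.51, 0.01]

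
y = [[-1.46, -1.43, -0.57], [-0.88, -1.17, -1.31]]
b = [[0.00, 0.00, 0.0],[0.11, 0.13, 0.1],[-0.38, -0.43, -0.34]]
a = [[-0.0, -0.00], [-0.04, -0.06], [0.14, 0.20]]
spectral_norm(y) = 2.81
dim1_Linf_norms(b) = [0.0, 0.13, 0.43]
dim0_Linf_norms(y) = [1.46, 1.43, 1.31]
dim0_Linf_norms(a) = [0.14, 0.2]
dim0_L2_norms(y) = [1.7, 1.85, 1.43]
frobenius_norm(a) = 0.25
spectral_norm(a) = 0.25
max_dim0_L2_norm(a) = 0.21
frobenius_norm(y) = 2.89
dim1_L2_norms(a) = [0.0, 0.07, 0.24]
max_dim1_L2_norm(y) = 2.12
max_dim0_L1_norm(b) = 0.56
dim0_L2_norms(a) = [0.15, 0.21]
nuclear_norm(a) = 0.26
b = a @ y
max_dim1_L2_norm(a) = 0.24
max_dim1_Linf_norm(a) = 0.2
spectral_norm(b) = 0.70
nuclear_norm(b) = 0.70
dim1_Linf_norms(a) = [0.0, 0.06, 0.2]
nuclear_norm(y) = 3.49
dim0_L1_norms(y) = [2.34, 2.6, 1.88]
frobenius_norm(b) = 0.70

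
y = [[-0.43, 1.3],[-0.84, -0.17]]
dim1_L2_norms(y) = [1.37, 0.86]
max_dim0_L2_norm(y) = 1.31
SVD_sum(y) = [[-0.52, 1.26],[-0.06, 0.15]] + [[0.09, 0.04], [-0.78, -0.32]]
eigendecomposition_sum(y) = [[(-0.21+0.5j), (0.65+0.19j)], [(-0.42-0.12j), -0.09+0.54j]] + [[-0.21-0.50j, 0.65-0.19j],[(-0.42+0.12j), (-0.09-0.54j)]]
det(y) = 1.17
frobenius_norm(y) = 1.62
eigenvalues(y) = [(-0.3+1.04j), (-0.3-1.04j)]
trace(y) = -0.60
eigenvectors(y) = [[0.78+0.00j,(0.78-0j)], [(0.08+0.62j),(0.08-0.62j)]]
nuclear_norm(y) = 2.22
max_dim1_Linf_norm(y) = 1.3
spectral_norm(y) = 1.38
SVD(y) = [[-0.99, -0.12], [-0.12, 0.99]] @ diag([1.3754574417792265, 0.8470636492343101]) @ [[0.38, -0.92], [-0.92, -0.38]]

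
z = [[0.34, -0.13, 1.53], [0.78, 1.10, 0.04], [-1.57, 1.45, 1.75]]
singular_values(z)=[2.88, 1.36, 1.33]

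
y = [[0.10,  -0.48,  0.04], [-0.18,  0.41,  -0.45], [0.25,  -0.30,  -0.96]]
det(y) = 0.082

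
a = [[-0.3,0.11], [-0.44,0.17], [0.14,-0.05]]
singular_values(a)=[0.59, 0.01]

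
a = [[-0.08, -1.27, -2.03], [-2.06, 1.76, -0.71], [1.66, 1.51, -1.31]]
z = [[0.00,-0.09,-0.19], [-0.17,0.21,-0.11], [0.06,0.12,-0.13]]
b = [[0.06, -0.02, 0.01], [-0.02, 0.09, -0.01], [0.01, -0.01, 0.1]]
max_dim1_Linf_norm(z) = 0.21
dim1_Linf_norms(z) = [0.19, 0.21, 0.13]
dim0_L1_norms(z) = [0.23, 0.42, 0.43]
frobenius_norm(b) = 0.15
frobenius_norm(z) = 0.41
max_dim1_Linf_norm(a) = 2.06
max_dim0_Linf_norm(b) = 0.1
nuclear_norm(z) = 0.66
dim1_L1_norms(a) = [3.38, 4.53, 4.48]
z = a @ b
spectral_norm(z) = 0.32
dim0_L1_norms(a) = [3.8, 4.54, 4.05]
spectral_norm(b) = 0.11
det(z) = 0.01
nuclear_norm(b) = 0.25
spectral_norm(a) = 2.83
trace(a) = 0.37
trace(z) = 0.08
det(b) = 0.00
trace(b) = 0.25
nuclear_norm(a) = 7.78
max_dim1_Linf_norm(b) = 0.1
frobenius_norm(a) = 4.51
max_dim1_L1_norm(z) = 0.49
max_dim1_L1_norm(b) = 0.12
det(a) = 17.27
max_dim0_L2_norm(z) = 0.26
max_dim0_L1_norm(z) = 0.43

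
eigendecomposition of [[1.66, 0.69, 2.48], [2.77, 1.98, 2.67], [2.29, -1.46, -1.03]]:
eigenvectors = [[0.51+0.00j, -0.30-0.07j, -0.30+0.07j], [(0.2+0j), -0.93+0.00j, (-0.93-0j)], [-0.83+0.00j, (0.19-0.07j), 0.19+0.07j]]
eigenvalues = [(-2.1+0j), (2.35+0.42j), (2.35-0.42j)]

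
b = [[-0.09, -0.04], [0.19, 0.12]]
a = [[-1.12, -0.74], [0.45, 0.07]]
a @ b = [[-0.04, -0.04], [-0.03, -0.01]]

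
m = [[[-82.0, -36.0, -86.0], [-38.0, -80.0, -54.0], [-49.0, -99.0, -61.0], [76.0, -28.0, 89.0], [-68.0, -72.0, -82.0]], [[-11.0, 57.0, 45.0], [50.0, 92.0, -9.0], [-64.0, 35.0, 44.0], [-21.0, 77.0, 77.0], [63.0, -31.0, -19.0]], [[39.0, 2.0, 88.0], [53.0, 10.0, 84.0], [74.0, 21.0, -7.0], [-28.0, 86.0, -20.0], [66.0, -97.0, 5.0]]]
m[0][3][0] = 76.0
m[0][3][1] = -28.0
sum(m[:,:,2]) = 94.0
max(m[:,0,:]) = 88.0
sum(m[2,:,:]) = 376.0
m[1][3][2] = 77.0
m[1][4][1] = -31.0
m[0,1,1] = -80.0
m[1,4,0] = 63.0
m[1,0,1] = 57.0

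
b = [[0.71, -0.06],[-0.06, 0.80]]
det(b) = 0.56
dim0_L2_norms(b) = [0.71, 0.8]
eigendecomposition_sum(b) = [[0.54, 0.27], [0.27, 0.14]] + [[0.17, -0.33], [-0.33, 0.66]]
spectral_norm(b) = 0.83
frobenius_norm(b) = 1.07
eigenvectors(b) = [[-0.89, 0.45], [-0.45, -0.89]]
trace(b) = 1.51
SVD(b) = [[-0.45, 0.89],[0.89, 0.45]] @ diag([0.8300000000000001, 0.6799999999999998]) @ [[-0.45, 0.89], [0.89, 0.45]]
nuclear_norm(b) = 1.51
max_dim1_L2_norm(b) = 0.8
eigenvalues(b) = [0.68, 0.83]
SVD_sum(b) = [[0.17, -0.33], [-0.33, 0.66]] + [[0.54, 0.27],[0.27, 0.14]]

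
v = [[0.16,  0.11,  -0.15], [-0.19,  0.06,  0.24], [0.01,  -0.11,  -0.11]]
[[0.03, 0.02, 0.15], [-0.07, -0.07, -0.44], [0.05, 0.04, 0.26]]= v @ [[-0.14, 0.18, 0.16],[-0.07, -0.22, -0.91],[-0.39, -0.1, -1.47]]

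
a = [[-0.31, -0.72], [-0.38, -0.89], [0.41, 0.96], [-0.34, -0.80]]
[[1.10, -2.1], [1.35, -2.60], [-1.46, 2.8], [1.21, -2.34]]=a @ [[-3.06, -0.09], [-0.21, 2.96]]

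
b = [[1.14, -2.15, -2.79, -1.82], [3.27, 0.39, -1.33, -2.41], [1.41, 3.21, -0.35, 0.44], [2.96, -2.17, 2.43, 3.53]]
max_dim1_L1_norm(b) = 11.09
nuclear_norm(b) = 16.40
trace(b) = 4.71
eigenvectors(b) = [[(0.13+0j), (0.6+0j), (0.6-0j), (0.02+0j)], [-0.33+0.00j, 0.30-0.50j, (0.3+0.5j), (-0.45+0j)], [(0.76+0j), -0.20-0.49j, (-0.2+0.49j), -0.24+0.00j], [(-0.55+0j), -0.08-0.10j, (-0.08+0.1j), (0.86+0j)]]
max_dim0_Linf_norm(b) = 3.53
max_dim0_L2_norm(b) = 4.77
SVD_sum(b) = [[-0.18, 0.51, -1.60, -1.97], [-0.17, 0.49, -1.54, -1.9], [-0.03, 0.08, -0.26, -0.32], [0.33, -0.95, 2.97, 3.65]] + [[2.23, -1.24, -0.42, -0.18],  [2.59, -1.44, -0.49, -0.21],  [-0.26, 0.14, 0.05, 0.02],  [2.53, -1.41, -0.48, -0.21]] + [[-0.87,-1.47,-0.19,-0.15], [0.82,1.38,0.18,0.14], [1.73,2.94,0.39,0.29], [0.11,0.18,0.02,0.02]] + [[-0.04, 0.05, -0.57, 0.48],[0.04, -0.05, 0.52, -0.44],[-0.04, 0.05, -0.53, 0.44],[-0.01, 0.01, -0.08, 0.07]]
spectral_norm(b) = 6.03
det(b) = -153.97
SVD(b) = [[0.43, -0.52, 0.41, -0.61], [0.41, -0.61, -0.39, 0.55], [0.07, 0.06, -0.82, -0.56], [-0.8, -0.59, -0.05, -0.09]] @ diag([6.026508879048723, 4.951485820573755, 4.1869462354982545, 1.2323392878793298]) @ [[-0.07, 0.20, -0.62, -0.76], [-0.86, 0.48, 0.16, 0.07], [-0.50, -0.85, -0.11, -0.08], [0.05, -0.07, 0.76, -0.64]]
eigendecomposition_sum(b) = [[-0.14+0.00j, 0.17-0.00j, -0.19-0.00j, (0.04-0j)], [0.37-0.00j, (-0.44+0j), 0.48+0.00j, (-0.11+0j)], [(-0.83+0j), (0.99-0j), (-1.08-0j), 0.25-0.00j], [(0.6-0j), -0.72+0.00j, 0.78+0.00j, (-0.18+0j)]] + [[0.62+1.96j, (-1.13+0.57j), (-1.32+0.12j), -0.98+0.28j],[(1.94+0.48j), (-0.1+1.23j), -0.57+1.15j, (-0.26+0.95j)],[1.37-1.16j, (0.84+0.72j), 0.54+1.02j, 0.55+0.69j],[0.26-0.36j, 0.24+0.12j, (0.19+0.21j), (0.17+0.13j)]] + [[0.62-1.96j, -1.13-0.57j, -1.32-0.12j, (-0.98-0.28j)],[(1.94-0.48j), (-0.1-1.23j), (-0.57-1.15j), -0.26-0.95j],[(1.37+1.16j), (0.84-0.72j), 0.54-1.02j, 0.55-0.69j],[(0.26+0.36j), (0.24-0.12j), 0.19-0.21j, (0.17-0.13j)]] + [[(0.05-0j), -0.05-0.00j, 0.03-0.00j, (0.09-0j)], [-0.97+0.00j, (1.02+0j), -0.67+0.00j, (-1.78+0j)], [-0.50+0.00j, 0.53+0.00j, (-0.35+0j), (-0.92+0j)], [(1.83-0j), (-1.94-0j), 1.27-0.00j, (3.37-0j)]]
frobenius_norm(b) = 8.94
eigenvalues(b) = [(-1.84+0j), (1.23+4.35j), (1.23-4.35j), (4.09+0j)]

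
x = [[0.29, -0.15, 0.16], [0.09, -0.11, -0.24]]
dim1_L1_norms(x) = [0.6, 0.44]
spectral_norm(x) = 0.36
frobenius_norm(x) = 0.46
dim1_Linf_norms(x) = [0.29, 0.24]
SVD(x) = [[-1.0, -0.08], [-0.08, 1.0]] @ diag([0.36403619950554045, 0.2783480652879813]) @ [[-0.81,  0.43,  -0.39], [0.24,  -0.35,  -0.90]]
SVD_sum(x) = [[0.3, -0.16, 0.14],[0.02, -0.01, 0.01]] + [[-0.01, 0.01, 0.02], [0.07, -0.1, -0.25]]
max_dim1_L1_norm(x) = 0.6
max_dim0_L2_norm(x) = 0.3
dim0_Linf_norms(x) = [0.29, 0.15, 0.24]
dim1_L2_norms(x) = [0.36, 0.28]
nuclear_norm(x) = 0.64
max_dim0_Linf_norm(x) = 0.29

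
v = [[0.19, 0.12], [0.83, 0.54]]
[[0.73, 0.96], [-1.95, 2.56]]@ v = [[0.94, 0.61], [1.75, 1.15]]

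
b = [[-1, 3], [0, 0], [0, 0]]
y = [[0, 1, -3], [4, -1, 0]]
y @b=[[0, 0], [-4, 12]]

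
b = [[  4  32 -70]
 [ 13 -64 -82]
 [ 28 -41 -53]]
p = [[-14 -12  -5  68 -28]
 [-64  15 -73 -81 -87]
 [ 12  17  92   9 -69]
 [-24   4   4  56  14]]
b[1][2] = -82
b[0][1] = 32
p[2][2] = 92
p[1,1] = 15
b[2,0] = 28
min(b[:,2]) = -82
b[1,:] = [13, -64, -82]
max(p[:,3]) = 68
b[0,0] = 4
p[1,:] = [-64, 15, -73, -81, -87]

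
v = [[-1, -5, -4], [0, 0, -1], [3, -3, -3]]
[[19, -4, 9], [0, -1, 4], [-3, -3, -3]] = v @ [[-4, 0, -3], [-3, 0, 2], [0, 1, -4]]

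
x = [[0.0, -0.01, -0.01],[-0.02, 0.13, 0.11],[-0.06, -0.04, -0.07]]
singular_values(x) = [0.19, 0.07, 0.0]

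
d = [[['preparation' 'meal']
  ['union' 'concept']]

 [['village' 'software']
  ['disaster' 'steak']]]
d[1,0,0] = 'village'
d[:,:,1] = [['meal', 'concept'], ['software', 'steak']]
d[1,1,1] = 'steak'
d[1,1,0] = 'disaster'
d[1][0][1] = 'software'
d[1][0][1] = 'software'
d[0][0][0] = 'preparation'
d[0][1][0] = 'union'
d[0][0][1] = 'meal'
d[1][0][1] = 'software'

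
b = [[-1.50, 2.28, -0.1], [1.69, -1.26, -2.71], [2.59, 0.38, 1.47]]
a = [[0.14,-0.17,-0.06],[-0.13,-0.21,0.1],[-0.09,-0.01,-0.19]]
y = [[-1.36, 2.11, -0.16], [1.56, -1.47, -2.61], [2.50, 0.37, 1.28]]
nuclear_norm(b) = 8.77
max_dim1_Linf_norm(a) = 0.21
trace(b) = -1.29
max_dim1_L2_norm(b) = 3.43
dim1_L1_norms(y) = [3.63, 5.64, 4.15]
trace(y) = -1.55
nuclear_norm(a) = 0.70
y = a + b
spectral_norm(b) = 3.96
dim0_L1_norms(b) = [5.78, 3.92, 4.28]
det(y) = -17.42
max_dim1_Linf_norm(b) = 2.71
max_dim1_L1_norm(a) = 0.44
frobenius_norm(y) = 5.08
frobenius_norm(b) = 5.32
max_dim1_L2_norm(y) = 3.38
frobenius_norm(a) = 0.41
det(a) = 0.01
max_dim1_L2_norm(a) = 0.27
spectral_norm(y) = 3.83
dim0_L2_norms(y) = [3.25, 2.6, 2.91]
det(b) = -20.82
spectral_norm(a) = 0.28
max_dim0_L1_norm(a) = 0.39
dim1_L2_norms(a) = [0.23, 0.27, 0.21]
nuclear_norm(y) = 8.32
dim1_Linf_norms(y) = [2.11, 2.61, 2.5]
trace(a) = -0.26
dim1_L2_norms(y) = [2.52, 3.38, 2.83]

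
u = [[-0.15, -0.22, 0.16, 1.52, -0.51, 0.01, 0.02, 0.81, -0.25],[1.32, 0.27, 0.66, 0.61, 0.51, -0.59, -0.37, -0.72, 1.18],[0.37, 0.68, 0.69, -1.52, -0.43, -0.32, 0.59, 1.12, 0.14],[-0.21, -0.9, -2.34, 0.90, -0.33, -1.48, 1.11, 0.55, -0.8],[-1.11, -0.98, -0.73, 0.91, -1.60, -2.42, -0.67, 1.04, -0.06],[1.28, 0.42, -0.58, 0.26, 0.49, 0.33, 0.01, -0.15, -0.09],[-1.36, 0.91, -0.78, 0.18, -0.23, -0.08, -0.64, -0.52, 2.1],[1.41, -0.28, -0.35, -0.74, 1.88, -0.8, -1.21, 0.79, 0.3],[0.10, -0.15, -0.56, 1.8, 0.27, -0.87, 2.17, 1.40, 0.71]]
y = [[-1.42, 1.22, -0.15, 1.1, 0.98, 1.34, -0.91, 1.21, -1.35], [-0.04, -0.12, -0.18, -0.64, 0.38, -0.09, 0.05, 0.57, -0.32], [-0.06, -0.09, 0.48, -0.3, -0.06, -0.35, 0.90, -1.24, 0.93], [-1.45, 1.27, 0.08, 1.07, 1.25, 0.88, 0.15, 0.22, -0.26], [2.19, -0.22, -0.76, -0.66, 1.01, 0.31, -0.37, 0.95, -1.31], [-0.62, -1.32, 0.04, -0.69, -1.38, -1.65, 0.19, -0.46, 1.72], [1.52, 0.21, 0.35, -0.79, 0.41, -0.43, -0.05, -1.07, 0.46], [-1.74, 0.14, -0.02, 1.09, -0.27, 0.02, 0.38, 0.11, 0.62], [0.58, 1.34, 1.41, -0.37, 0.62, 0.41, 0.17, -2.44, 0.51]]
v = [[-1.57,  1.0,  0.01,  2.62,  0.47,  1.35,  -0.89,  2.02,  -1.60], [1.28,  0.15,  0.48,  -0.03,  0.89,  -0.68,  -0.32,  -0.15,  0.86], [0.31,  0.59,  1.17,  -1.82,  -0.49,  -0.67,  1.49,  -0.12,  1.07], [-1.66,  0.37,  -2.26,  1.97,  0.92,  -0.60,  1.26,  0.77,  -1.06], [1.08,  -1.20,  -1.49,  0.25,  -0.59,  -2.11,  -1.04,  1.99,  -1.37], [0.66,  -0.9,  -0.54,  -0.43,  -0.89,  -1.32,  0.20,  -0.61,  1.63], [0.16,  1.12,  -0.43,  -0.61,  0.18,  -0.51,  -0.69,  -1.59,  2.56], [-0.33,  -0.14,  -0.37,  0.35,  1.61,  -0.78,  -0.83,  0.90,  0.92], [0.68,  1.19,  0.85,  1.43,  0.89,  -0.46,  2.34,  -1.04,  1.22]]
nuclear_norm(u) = 21.72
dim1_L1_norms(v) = [11.53, 4.84, 7.73, 10.87, 11.12, 7.18, 7.85, 6.23, 10.1]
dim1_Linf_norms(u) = [1.52, 1.32, 1.52, 2.34, 2.42, 1.28, 2.1, 1.88, 2.17]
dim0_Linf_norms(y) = [2.19, 1.34, 1.41, 1.1, 1.38, 1.65, 0.91, 2.44, 1.72]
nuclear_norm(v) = 25.38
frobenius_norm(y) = 8.03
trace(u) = 1.30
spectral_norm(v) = 6.65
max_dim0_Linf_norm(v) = 2.62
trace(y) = -0.06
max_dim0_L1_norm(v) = 12.29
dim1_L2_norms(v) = [4.45, 2.0, 3.03, 4.05, 4.08, 2.71, 3.42, 2.44, 3.7]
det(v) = 227.59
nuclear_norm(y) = 16.36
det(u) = -3.40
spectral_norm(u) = 5.15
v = y + u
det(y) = 0.00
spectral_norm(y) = 5.30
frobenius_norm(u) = 8.42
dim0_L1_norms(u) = [7.31, 4.81, 6.85, 8.44, 6.25, 6.9, 6.79, 7.1, 5.63]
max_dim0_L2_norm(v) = 4.36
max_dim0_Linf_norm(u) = 2.42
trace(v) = 1.24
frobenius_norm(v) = 10.23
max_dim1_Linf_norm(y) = 2.44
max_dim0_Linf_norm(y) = 2.44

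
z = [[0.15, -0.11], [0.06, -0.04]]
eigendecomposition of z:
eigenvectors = [[0.92, 0.61],[0.38, 0.8]]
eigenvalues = [0.1, 0.01]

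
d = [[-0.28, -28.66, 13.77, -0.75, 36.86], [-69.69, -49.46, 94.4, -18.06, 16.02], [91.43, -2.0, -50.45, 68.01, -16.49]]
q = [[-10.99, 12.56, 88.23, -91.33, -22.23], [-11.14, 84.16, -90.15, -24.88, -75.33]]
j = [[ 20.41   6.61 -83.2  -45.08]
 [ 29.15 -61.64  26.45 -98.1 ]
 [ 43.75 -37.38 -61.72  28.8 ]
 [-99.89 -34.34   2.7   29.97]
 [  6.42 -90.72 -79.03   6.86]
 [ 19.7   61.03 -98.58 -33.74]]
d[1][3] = -18.06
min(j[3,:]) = -99.89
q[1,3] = -24.88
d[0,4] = 36.86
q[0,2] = 88.23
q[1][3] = -24.88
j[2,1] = -37.38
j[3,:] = [-99.89, -34.34, 2.7, 29.97]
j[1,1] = -61.64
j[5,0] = 19.7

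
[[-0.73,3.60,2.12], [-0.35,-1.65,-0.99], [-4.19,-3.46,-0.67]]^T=[[-0.73, -0.35, -4.19], [3.6, -1.65, -3.46], [2.12, -0.99, -0.67]]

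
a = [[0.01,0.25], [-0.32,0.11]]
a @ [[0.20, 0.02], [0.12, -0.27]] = [[0.03,  -0.07], [-0.05,  -0.04]]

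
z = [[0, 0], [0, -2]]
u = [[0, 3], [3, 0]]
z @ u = [[0, 0], [-6, 0]]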